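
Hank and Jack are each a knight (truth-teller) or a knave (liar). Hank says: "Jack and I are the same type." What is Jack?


Hank says: "Jack and I are the same type."
Case 1: Hank is a Knight (truth-teller)
  Statement is true → they ARE the same → Jack is also a Knight
Case 2: Hank is a Knave (liar)
  Statement is false → they are NOT the same → Jack is a Knight
In both cases, Jack is a Knight.

Knight


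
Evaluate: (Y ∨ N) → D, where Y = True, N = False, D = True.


Y = True, N = False, D = True
Step 1: Y ∨ N = True OR False = True
Step 2: (True) → D: false only when antecedent=True and D=False.
Result: True

True


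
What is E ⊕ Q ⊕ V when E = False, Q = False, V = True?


E = False, Q = False, V = True
Step 1: E ⊕ Q = False XOR False = False
Step 2: False ⊕ V = False XOR True = True
XOR is true when an odd number of operands are true.

True


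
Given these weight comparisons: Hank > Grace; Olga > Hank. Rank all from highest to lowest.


Constraints: Hank > Grace; Olga > Hank
Method: at each step, the next-highest is the one remaining person who never appears on the smaller side of a constraint between remaining people.
  Step 1: remaining {Hank, Olga, Grace}; on the smaller side: {Hank, Grace} → Olga is next (Olga > Hank).
  Step 2: remaining {Hank, Grace}; on the smaller side: {Grace} → Hank is next (Hank > Grace).
  Step 3: only Grace remains → lowest.
Final ranking (highest to lowest):

Olga > Hank > Grace


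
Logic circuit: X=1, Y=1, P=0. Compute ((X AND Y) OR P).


X AND Y = 1&1 = 1
1 OR 0 = 1

1


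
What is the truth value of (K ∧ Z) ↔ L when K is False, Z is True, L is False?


K = False, Z = True, L = False
Step 1: K ∧ Z = False AND True = False
Step 2: (False) ↔ L: true when both sides have same truth value.
Result: False ↔ False = True

True


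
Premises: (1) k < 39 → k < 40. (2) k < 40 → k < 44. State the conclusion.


Hypothetical syllogism: P → Q, Q → R ⊢ P → R
Premise 1: k < 39 → k < 40
Premise 2: k < 40 → k < 44
Chain the implications: the middle term (k < 40) links the two.
Conclusion: If k < 39, then k < 44.

If k < 39, then k < 44.


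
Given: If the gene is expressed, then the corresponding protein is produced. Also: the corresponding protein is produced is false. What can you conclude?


Modus tollens: P → Q, ¬Q ⊢ ¬P
P: the gene is expressed
Q: the corresponding protein is produced
We have P → Q and Q is false.
By modus tollens, P must be false.

It is not the case that the gene is expressed


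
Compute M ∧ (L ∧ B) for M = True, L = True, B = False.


M = True, L = True, B = False
Step 1: L ∧ B = True AND False = False
Step 2: M ∧ False = True AND False = False
AND is true only when ALL operands are true.

False


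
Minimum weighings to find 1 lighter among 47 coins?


Each weighing has 3 outcomes (left heavy / balance / right heavy), so k weighings distinguish at most 3^k cases; splitting into three near-equal groups achieves this.
Need 3^k ≥ 47: 3^3 = 27 < 47 ≤ 3^4 = 81
k = ⌈log₃(47)⌉ = 4

4


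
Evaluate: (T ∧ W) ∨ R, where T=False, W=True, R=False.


T = False, W = True, R = False
Expression: (T ∧ W) ∨ R
Step 1: T ∧ W = False AND True = False
Step 2: (False) ∨ R = False OR False = False

False


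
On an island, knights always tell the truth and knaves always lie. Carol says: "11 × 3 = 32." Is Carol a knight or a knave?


Statement: "11 × 3 = 32."
Actual: 11 × 3 = 33
Claimed: 32
Statement is FALSE → Carol lies → Knave

Knave


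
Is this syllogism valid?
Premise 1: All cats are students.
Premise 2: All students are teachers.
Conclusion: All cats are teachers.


Premise 1: All cats are students.
Premise 2: All students are teachers.
Conclusion: All cats are teachers.
Barbara syllogism (AAA-1): All A are B, All B are C → All A are C.
Middle term (students) distributed in premise 2.

Valid


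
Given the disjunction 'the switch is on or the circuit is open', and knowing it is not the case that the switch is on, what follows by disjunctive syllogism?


Disjunctive syllogism: P ∨ Q, ¬P ⊢ Q
Disjunction: the switch is on ∨ the circuit is open
We know it is not the case that the switch is on.
By disjunctive syllogism, the other disjunct must be true.

The circuit is open


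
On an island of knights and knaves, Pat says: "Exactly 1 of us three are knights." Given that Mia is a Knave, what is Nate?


Pat claims exactly 1 knights among Pat, Mia, Nate.
Given: Mia is a Knave.

Case 1: Pat is a Knight (tells truth)
  Then exactly 1 of the three are knights.
  Counting Pat, Mia: 1 knight(s) so far. Need 0 more → Nate = Knave.
Case 2: Pat is a Knave (lies)
  Then the count is NOT 1.
  If Nate = Knight, count = 1 = 1 → claim would be true, contradicts lie.
  If Nate = Knave, count = 0 ≠ 1 → lie confirmed ✓

Nate is a Knave.

Knave


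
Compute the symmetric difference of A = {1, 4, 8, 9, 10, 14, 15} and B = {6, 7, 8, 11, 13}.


A = {1, 4, 8, 9, 10, 14, 15}
B = {6, 7, 8, 11, 13}
Operation: symmetric difference
In A only: [1, 4, 9, 10, 14, 15], in B only: [6, 7, 11, 13]

{1, 4, 6, 7, 9, 10, 11, 13, 14, 15}


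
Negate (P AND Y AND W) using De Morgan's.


De Morgan's law: ¬(P ∧ Q ∧ R) ≡ ¬P ∨ ¬Q ∨ ¬R
¬(P ∧ Y ∧ W) = ¬P ∨ ¬Y ∨ ¬W

¬P ∨ ¬Y ∨ ¬W


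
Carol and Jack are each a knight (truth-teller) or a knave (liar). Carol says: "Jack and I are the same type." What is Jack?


Carol says: "Jack and I are the same type."
Case 1: Carol is a Knight (truth-teller)
  Statement is true → they ARE the same → Jack is also a Knight
Case 2: Carol is a Knave (liar)
  Statement is false → they are NOT the same → Jack is a Knight
In both cases, Jack is a Knight.

Knight


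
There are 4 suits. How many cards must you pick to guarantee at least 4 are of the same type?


Pigeonhole: to guarantee k in one of n categories, need (k-1)×n + 1.
k = 4, n = 4
Minimum = (4-1) × 4 + 1 = 3 × 4 + 1

13


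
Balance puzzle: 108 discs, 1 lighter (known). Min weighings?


Each weighing has 3 outcomes (left heavy / balance / right heavy), so k weighings distinguish at most 3^k cases; splitting into three near-equal groups achieves this.
Need 3^k ≥ 108: 3^4 = 81 < 108 ≤ 3^5 = 243
k = ⌈log₃(108)⌉ = 5

5


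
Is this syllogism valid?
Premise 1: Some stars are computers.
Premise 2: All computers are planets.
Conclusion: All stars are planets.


Premise 1: Some stars are computers.
Premise 2: All computers are planets.
Conclusion: All stars are planets.
Fallacy: illicit minor. The minor term (stars) is distributed in the conclusion ('All stars ...') but undistributed in its premise ('Some stars are computers' doesn't cover all stars).
Only 'Some stars are planets' follows, not 'All'.

Invalid


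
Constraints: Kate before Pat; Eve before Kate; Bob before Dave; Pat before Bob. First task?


Constraints: Kate before Pat; Eve before Kate; Bob before Dave; Pat before Bob
The first task can have nothing scheduled before it, so it must never appear on the right of a 'before'.
Tasks appearing after some 'before': Pat, Kate, Dave, Bob.
The only task not in that list is Eve → it is first.

Eve


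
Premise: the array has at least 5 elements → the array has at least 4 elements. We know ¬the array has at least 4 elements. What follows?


Modus tollens: P → Q, ¬Q ⊢ ¬P
P: the array has at least 5 elements
Q: the array has at least 4 elements
We have P → Q and Q is false.
By modus tollens, P must be false.

It is not the case that the array has at least 5 elements


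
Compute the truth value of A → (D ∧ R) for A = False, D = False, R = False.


A = False, D = False, R = False
Step 1: D ∧ R = False AND False = False
Step 2: A → (False): false only when A=True and consequent=False.
Result: True

True


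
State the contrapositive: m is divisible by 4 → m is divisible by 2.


Original: If m is divisible by 4, then m is divisible by 2
Contrapositive: If ¬Q, then ¬P
Negate Q: not (m is divisible by 2)
Negate P: not (m is divisible by 4)

If not (m is divisible by 2), then not (m is divisible by 4).


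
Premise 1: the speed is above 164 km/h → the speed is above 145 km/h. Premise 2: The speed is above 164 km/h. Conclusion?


Modus ponens: P → Q, P ⊢ Q
P: the speed is above 164 km/h
Q: the speed is above 145 km/h
We have P → Q and P is true.
By modus ponens, Q must be true.

The speed is above 145 km/h


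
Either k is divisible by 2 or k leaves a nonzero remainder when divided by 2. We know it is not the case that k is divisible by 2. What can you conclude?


Disjunctive syllogism: P ∨ Q, ¬P ⊢ Q
Disjunction: k is divisible by 2 ∨ k leaves a nonzero remainder when divided by 2
We know it is not the case that k is divisible by 2.
By disjunctive syllogism, the other disjunct must be true.

k leaves a nonzero remainder when divided by 2


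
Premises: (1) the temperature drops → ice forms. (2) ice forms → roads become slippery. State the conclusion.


Hypothetical syllogism: P → Q, Q → R ⊢ P → R
Premise 1: the temperature drops → ice forms
Premise 2: ice forms → roads become slippery
Chain the implications: the middle term (ice forms) links the two.
Conclusion: If the temperature drops, then roads become slippery.

If the temperature drops, then roads become slippery.


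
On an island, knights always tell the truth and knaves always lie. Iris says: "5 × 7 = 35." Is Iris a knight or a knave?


Statement: "5 × 7 = 35."
Actual: 5 × 7 = 35
Claimed: 35
Statement is TRUE → Iris tells the truth → Knight

Knight


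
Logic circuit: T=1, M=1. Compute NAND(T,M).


T AND M = 1
NOT(1) = 0

0


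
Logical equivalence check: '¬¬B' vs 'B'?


Expression 1: ¬¬B
Expression 2: B
Truth table (B | Expr1 Expr2):
  T |   T     T
  F |   F     F
All 2 rows agree, so the expressions are logically equivalent.

Yes


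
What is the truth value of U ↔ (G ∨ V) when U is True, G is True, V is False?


U = True, G = True, V = False
Step 1: G ∨ V = True OR False = True
Step 2: U ↔ (True): true when both sides have same truth value.
Result: True ↔ True = True

True


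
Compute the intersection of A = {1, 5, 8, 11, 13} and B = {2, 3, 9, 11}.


A = {1, 5, 8, 11, 13}
B = {2, 3, 9, 11}
Operation: intersection
Elements in both: 11

{11}


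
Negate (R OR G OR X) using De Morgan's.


De Morgan's law: ¬(P ∨ Q ∨ R) ≡ ¬P ∧ ¬Q ∧ ¬R
¬(R ∨ G ∨ X) = ¬R ∧ ¬G ∧ ¬X

¬R ∧ ¬G ∧ ¬X


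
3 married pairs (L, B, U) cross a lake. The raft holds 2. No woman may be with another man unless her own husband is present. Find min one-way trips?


Label couples L, B, U (H = husband, W = wife).
Counting alone: 6 people, the raft carries 2 and someone must bring it back, so each round trip nets at most +1 on the far side until the last crossing → at least 9 trips. The jealousy constraint makes 9 impossible; the shortest valid schedule has 11:
1. WL+WB →  (far: WL,WB; near: HL,HB,HU,WU)
2. WL ←       (far: WB; near: HL,HB,HU,WL,WU)
3. WL+WU →  (far: WL,WB,WU; near: HL,HB,HU)
4. WL ←       (far: WB,WU; near: HL,HB,HU,WL)
5. HB+HU →  (far: HB,WB,HU,WU; near: HL,WL)
6. HB+WB ←  (far: HU,WU; near: HL,WL,HB,WB)
7. HL+HB →  (far: HL,HB,HU,WU; near: WL,WB)
8. WU ←       (far: HL,HB,HU; near: WL,WB,WU)
9. WL+WB →  (far: HL,WL,HB,WB,HU; near: WU)
10. HU ←      (far: HL,WL,HB,WB; near: HU,WU)
11. HU+WU → (far: all six; near: empty)
In every state each wife is either with her husband or with no other man.
Minimum trips = 11

11


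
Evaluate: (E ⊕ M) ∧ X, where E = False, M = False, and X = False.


E = False, M = False, X = False
Step 1: E ⊕ M = False XOR False = False
Step 2: False ∧ X = False AND False = False
XOR true when exactly one of E,M is true; then AND with X.

False


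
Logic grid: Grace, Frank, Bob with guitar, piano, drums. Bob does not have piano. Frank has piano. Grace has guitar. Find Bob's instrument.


From clues:
  Grace → guitar
  Frank → piano
By elimination, Bob gets the remaining.

drums


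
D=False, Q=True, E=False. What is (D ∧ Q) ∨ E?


D = False, Q = True, E = False
Expression: (D ∧ Q) ∨ E
Step 1: D ∧ Q = False AND True = False
Step 2: (False) ∨ E = False OR False = False

False


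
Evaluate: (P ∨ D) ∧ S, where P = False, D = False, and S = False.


P = False, D = False, S = False
Step 1: P ∨ D = False OR False = False
Step 2: False ∧ S = False AND False = False
OR is true when at least one operand is true; AND requires both.

False


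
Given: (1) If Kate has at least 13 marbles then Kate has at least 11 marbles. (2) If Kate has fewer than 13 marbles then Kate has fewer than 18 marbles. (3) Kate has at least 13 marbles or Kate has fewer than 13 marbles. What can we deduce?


Constructive dilemma: (P → Q) ∧ (R → S), P ∨ R ⊢ Q ∨ S
Premise 1: Kate has at least 13 marbles → Kate has at least 11 marbles
Premise 2: Kate has fewer than 13 marbles → Kate has fewer than 18 marbles
Premise 3: Kate has at least 13 marbles ∨ Kate has fewer than 13 marbles
Case 1: Assuming Kate has at least 13 marbles, then by Premise 1, Kate has at least 11 marbles.
Case 2: Assuming Kate has fewer than 13 marbles, then by Premise 2, Kate has fewer than 18 marbles.
Since one of Kate has at least 13 marbles or Kate has fewer than 13 marbles must hold, we get Kate has at least 11 marbles or Kate has fewer than 18 marbles.

Kate has at least 11 marbles or Kate has fewer than 18 marbles.


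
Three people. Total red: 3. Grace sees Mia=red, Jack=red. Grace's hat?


Total red = 3, seen red = 2
Own red = 3 - 2 = 1
Grace's hat is red.

red


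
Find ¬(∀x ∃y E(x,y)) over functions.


Original: ∀x ∃y E(x,y)
Rule: ¬∀→∃, ¬∃→∀, negate predicate.
Negation: ∃x ∀y ¬E(x,y)

∃x ∀y ¬E(x,y)


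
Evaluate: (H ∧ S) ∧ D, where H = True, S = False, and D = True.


H = True, S = False, D = True
Step 1: H ∧ S = True AND False = False
Step 2: False ∧ D = False AND True = False
AND is true only when ALL operands are true.

False


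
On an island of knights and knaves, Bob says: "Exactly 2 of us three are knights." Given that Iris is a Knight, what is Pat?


Bob claims exactly 2 knights among Bob, Iris, Pat.
Given: Iris is a Knight.

Case 1: Bob is a Knight (tells truth)
  Then exactly 2 of the three are knights.
  Counting Bob, Iris: 2 knight(s) so far. Need 0 more → Pat = Knave.
Case 2: Bob is a Knave (lies)
  Then the count is NOT 2.
  If Pat = Knight, count = 2 = 2 → claim would be true, contradicts lie.
  If Pat = Knave, count = 1 ≠ 2 → lie confirmed ✓

Pat is a Knave.

Knave


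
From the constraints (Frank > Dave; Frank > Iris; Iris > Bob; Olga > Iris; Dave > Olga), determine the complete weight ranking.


Constraints: Frank > Dave; Frank > Iris; Iris > Bob; Olga > Iris; Dave > Olga
Method: at each step, the next-highest is the one remaining person who never appears on the smaller side of a constraint between remaining people.
  Step 1: remaining {Iris, Olga, Frank, Dave, Bob}; on the smaller side: {Iris, Olga, Dave, Bob} → Frank is next (Frank > Dave; Frank > Iris).
  Step 2: remaining {Iris, Olga, Dave, Bob}; on the smaller side: {Iris, Olga, Bob} → Dave is next (Dave > Olga).
  Step 3: remaining {Iris, Olga, Bob}; on the smaller side: {Iris, Bob} → Olga is next (Olga > Iris).
  Step 4: remaining {Iris, Bob}; on the smaller side: {Bob} → Iris is next (Iris > Bob).
  Step 5: only Bob remains → lowest.
Final ranking (highest to lowest):

Frank > Dave > Olga > Iris > Bob


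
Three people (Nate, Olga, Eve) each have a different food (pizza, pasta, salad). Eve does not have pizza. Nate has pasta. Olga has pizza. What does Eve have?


From clues:
  Nate → pasta
  Olga → pizza
By elimination, Eve gets the remaining.

salad


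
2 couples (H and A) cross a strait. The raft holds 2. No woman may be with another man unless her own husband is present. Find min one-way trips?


Label couples H and A.
1. WH+WA → (far: WH,WA; near: HH,HA)
2. WH ←   (far: WA; near: HH,HA,WH)
3. HH+HA → (far: HH,HA,WA; near: WH)
4. HH ←   (far: HA,WA; near: HH,WH)  — HH returns, since WH is alone on near bank
5. HH+WH → (far: all four; near: empty)
Every state respects the constraint.
Minimum trips = 5

5


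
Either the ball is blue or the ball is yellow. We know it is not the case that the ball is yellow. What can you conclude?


Disjunctive syllogism: P ∨ Q, ¬P ⊢ Q
Disjunction: the ball is blue ∨ the ball is yellow
We know it is not the case that the ball is yellow.
By disjunctive syllogism, the other disjunct must be true.

The ball is blue


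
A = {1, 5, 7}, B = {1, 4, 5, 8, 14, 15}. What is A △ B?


A = {1, 5, 7}
B = {1, 4, 5, 8, 14, 15}
Operation: symmetric difference
In A only: [7], in B only: [4, 8, 14, 15]

{4, 7, 8, 14, 15}


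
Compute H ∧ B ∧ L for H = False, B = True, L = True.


H = False, B = True, L = True
Step 1: H ∧ B = False AND True = False
Step 2: (False) ∧ L = (False) AND True = False
AND is true only when ALL operands are true.

False


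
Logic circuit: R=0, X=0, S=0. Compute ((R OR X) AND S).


R OR X = 0|0 = 0
0 AND 0 = 0

0


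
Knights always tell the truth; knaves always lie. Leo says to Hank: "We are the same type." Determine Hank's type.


Leo says: "We are the same type."
Case 1: Leo is a Knight (truth-teller)
  Statement is true → they ARE the same → Hank is also a Knight
Case 2: Leo is a Knave (liar)
  Statement is false → they are NOT the same → Hank is a Knight
In both cases, Hank is a Knight.

Knight


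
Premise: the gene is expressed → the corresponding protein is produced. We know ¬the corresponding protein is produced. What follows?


Modus tollens: P → Q, ¬Q ⊢ ¬P
P: the gene is expressed
Q: the corresponding protein is produced
We have P → Q and Q is false.
By modus tollens, P must be false.

It is not the case that the gene is expressed


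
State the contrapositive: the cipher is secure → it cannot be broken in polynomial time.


Original: If the cipher is secure, then it cannot be broken in polynomial time
Contrapositive: If ¬Q, then ¬P
Negate Q: not (it cannot be broken in polynomial time)
Negate P: not (the cipher is secure)

If not (it cannot be broken in polynomial time), then not (the cipher is secure).


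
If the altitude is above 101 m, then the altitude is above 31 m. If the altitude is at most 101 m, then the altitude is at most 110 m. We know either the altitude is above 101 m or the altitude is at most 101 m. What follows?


Constructive dilemma: (P → Q) ∧ (R → S), P ∨ R ⊢ Q ∨ S
Premise 1: the altitude is above 101 m → the altitude is above 31 m
Premise 2: the altitude is at most 101 m → the altitude is at most 110 m
Premise 3: the altitude is above 101 m ∨ the altitude is at most 101 m
Case 1: Assuming the altitude is above 101 m, then by Premise 1, the altitude is above 31 m.
Case 2: Assuming the altitude is at most 101 m, then by Premise 2, the altitude is at most 110 m.
Since one of the altitude is above 101 m or the altitude is at most 101 m must hold, we get the altitude is above 31 m or the altitude is at most 110 m.

The altitude is above 31 m or the altitude is at most 110 m.


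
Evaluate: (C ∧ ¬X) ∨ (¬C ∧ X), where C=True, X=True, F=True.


C = True, X = True, F = True
Expression: (C ∧ ¬X) ∨ (¬C ∧ X)
Step 1: ¬X = NOT True = False
Step 2: C ∧ ¬X = True AND False = False
Step 3: ¬C = NOT True = False
Step 4: ¬C ∧ X = False AND True = False
Step 5: (False) ∨ (False) = False OR False = False

False


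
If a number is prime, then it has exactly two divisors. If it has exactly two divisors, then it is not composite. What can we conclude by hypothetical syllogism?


Hypothetical syllogism: P → Q, Q → R ⊢ P → R
Premise 1: a number is prime → it has exactly two divisors
Premise 2: it has exactly two divisors → it is not composite
Chain the implications: the middle term (it has exactly two divisors) links the two.
Conclusion: If a number is prime, then it is not composite.

If a number is prime, then it is not composite.


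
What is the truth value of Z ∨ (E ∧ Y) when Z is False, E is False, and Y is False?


Z = False, E = False, Y = False
Step 1: E ∧ Y = False AND False = False
Step 2: Z ∨ False = False OR False = False
AND evaluated first (higher precedence); then OR applied.

False


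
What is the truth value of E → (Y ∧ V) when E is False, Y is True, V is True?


E = False, Y = True, V = True
Step 1: Y ∧ V = True AND True = True
Step 2: E → (True): false only when E=True and consequent=False.
Result: True

True


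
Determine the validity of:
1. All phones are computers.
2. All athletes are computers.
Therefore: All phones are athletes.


Premise 1: All phones are computers.
Premise 2: All athletes are computers.
Conclusion: All phones are athletes.
Fallacy: undistributed middle. computers is predicate in both.
Counterexample: phones and athletes could be disjoint subsets of computers.

Invalid


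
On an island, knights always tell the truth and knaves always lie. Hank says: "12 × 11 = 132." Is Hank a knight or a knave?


Statement: "12 × 11 = 132."
Actual: 12 × 11 = 132
Claimed: 132
Statement is TRUE → Hank tells the truth → Knight

Knight


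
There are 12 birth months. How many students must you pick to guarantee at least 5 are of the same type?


Pigeonhole: to guarantee k in one of n categories, need (k-1)×n + 1.
k = 5, n = 12
Minimum = (5-1) × 12 + 1 = 4 × 12 + 1

49


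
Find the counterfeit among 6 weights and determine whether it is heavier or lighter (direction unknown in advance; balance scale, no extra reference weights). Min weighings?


Let n = 6. 12 possibilities (n weights × lighter/heavier); each weighing has 3 outcomes.
Bound for k weighings: say the first weighing puts j weights on each pan. If it tips, the 2j weighed weights remain suspects (each with a known direction) and k-1 weighings give 3^(k-1) outcomes; 3^(k-1) is odd, so 2j ≤ 3^(k-1) - 1. If it balances, the n - 2j unweighed weights remain with direction unknown: 2(n - 2j) ≤ 3^(k-1) - 1 by the same parity argument. Adding, n ≤ (3^(k-1) - 1) + (3^(k-1) - 1)/2 = (3^k - 3)/2, and the classical three-group strategy achieves this (3 weights in 2 weighings, 12 in 3, 39 in 4, 120 in 5).
So we need the smallest k with (3^k - 3)/2 ≥ 6.
k = 2: (3^2 - 3)/2 = 3 < 6 ✗
k = 3: (3^3 - 3)/2 = 12 ≥ 6 ✓

3


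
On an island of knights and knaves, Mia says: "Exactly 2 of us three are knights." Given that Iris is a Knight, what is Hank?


Mia claims exactly 2 knights among Mia, Iris, Hank.
Given: Iris is a Knight.

Case 1: Mia is a Knight (tells truth)
  Then exactly 2 of the three are knights.
  Counting Mia, Iris: 2 knight(s) so far. Need 0 more → Hank = Knave.
Case 2: Mia is a Knave (lies)
  Then the count is NOT 2.
  If Hank = Knight, count = 2 = 2 → claim would be true, contradicts lie.
  If Hank = Knave, count = 1 ≠ 2 → lie confirmed ✓

Hank is a Knave.

Knave


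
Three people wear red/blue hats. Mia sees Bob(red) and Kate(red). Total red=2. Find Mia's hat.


Total red = 2, seen red = 2
Own red = 2 - 2 = 0
Mia's hat is blue.

blue


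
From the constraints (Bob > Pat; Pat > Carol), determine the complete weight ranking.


Constraints: Bob > Pat; Pat > Carol
Method: at each step, the next-highest is the one remaining person who never appears on the smaller side of a constraint between remaining people.
  Step 1: remaining {Carol, Pat, Bob}; on the smaller side: {Carol, Pat} → Bob is next (Bob > Pat).
  Step 2: remaining {Carol, Pat}; on the smaller side: {Carol} → Pat is next (Pat > Carol).
  Step 3: only Carol remains → lowest.
Final ranking (highest to lowest):

Bob > Pat > Carol


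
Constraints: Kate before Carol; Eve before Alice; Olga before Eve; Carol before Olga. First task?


Constraints: Kate before Carol; Eve before Alice; Olga before Eve; Carol before Olga
The first task can have nothing scheduled before it, so it must never appear on the right of a 'before'.
Tasks appearing after some 'before': Carol, Alice, Eve, Olga.
The only task not in that list is Kate → it is first.

Kate


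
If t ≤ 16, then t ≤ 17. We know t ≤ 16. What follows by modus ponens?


Modus ponens: P → Q, P ⊢ Q
P: t ≤ 16
Q: t ≤ 17
We have P → Q and P is true.
By modus ponens, Q must be true.

t ≤ 17


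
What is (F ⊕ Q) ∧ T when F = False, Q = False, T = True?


F = False, Q = False, T = True
Step 1: F ⊕ Q = False XOR False = False
Step 2: False ∧ T = False AND True = False
XOR true when exactly one of F,Q is true; then AND with T.

False


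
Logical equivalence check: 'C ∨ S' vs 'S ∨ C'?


Expression 1: C ∨ S
Expression 2: S ∨ C
Truth table (C S | Expr1 Expr2):
  T T |   T     T
  T F |   T     T
  F T |   T     T
  F F |   F     F
All 4 rows agree, so the expressions are logically equivalent.

Yes


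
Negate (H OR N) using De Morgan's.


De Morgan's law: ¬(P ∨ Q) ≡ ¬P ∧ ¬Q
¬(H ∨ N) = ¬H ∧ ¬N

¬H ∧ ¬N


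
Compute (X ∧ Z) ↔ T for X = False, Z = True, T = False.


X = False, Z = True, T = False
Step 1: X ∧ Z = False AND True = False
Step 2: (False) ↔ T: true when both sides have same truth value.
Result: False ↔ False = True

True


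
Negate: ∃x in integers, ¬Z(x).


Original: ∃x ¬Z(x)
Rule: ¬∀→∃, ¬∃→∀, negate predicate.
Negation: ∀x Z(x)

∀x Z(x)


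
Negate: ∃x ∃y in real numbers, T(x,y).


Original: ∃x ∃y T(x,y)
Rule: ¬∀→∃, ¬∃→∀, negate predicate.
Negation: ∀x ∀y ¬T(x,y)

∀x ∀y ¬T(x,y)


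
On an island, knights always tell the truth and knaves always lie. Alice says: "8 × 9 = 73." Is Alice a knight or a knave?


Statement: "8 × 9 = 73."
Actual: 8 × 9 = 72
Claimed: 73
Statement is FALSE → Alice lies → Knave

Knave


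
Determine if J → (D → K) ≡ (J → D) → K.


Expression 1: J → (D → K)
Expression 2: (J → D) → K
Truth table (J D K | Expr1 Expr2):
  T T T |   T     T
  T T F |   F     F
  T F T |   T     T
  T F F |   T     T
  F T T |   T     T
  F T F |   T     F   ← differ
  F F T |   T     T
  F F F |   T     F   ← differ
Counterexample: J=F, D=T, K=F gives Expr1 = T but Expr2 = F, so the expressions are NOT logically equivalent.

No


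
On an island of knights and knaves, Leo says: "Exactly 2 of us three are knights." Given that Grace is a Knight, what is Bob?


Leo claims exactly 2 knights among Leo, Grace, Bob.
Given: Grace is a Knight.

Case 1: Leo is a Knight (tells truth)
  Then exactly 2 of the three are knights.
  Counting Leo, Grace: 2 knight(s) so far. Need 0 more → Bob = Knave.
Case 2: Leo is a Knave (lies)
  Then the count is NOT 2.
  If Bob = Knight, count = 2 = 2 → claim would be true, contradicts lie.
  If Bob = Knave, count = 1 ≠ 2 → lie confirmed ✓

Bob is a Knave.

Knave


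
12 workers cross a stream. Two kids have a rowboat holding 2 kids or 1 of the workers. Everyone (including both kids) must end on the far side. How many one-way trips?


Per crossing of one of the workers: kids→, one←, one of the workers→, one← = 4 trips
12 × 4 = 48, + 1 final kids→ = 49
Minimum trips = 49

49


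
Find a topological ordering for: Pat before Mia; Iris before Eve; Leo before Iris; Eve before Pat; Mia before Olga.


Constraints: Pat before Mia; Iris before Eve; Leo before Iris; Eve before Pat; Mia before Olga
Method: repeatedly schedule the remaining task that has no remaining task required before it.
  Step 1: remaining {Mia, Iris, Leo, Pat, Olga, Eve}; every task except Leo still has a predecessor pending → schedule Leo.
  Step 2: remaining {Mia, Iris, Pat, Olga, Eve}; every task except Iris still has a predecessor pending → schedule Iris.
  Step 3: remaining {Mia, Pat, Olga, Eve}; every task except Eve still has a predecessor pending → schedule Eve.
  Step 4: remaining {Mia, Pat, Olga}; every task except Pat still has a predecessor pending → schedule Pat.
  Step 5: remaining {Mia, Olga}; every task except Mia still has a predecessor pending → schedule Mia.
  Step 6: only Olga remains → schedule Olga.
Resulting order:

Leo → Iris → Eve → Pat → Mia → Olga


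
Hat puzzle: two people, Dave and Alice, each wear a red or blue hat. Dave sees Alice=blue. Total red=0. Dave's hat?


Total red = 0, Alice = blue
Red accounted for: 0
Remaining for Dave: 0
Dave's hat is blue.

blue


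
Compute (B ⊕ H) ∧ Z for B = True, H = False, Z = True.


B = True, H = False, Z = True
Step 1: B ⊕ H = True XOR False = True
Step 2: True ∧ Z = True AND True = True
XOR true when exactly one of B,H is true; then AND with Z.

True


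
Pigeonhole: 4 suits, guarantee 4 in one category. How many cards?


Pigeonhole: to guarantee k in one of n categories, need (k-1)×n + 1.
k = 4, n = 4
Minimum = (4-1) × 4 + 1 = 3 × 4 + 1

13


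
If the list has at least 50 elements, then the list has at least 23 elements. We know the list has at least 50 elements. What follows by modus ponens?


Modus ponens: P → Q, P ⊢ Q
P: the list has at least 50 elements
Q: the list has at least 23 elements
We have P → Q and P is true.
By modus ponens, Q must be true.

The list has at least 23 elements


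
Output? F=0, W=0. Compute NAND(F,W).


F AND W = 0
NOT(0) = 1

1


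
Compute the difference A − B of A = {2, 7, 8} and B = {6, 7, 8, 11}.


A = {2, 7, 8}
B = {6, 7, 8, 11}
Operation: difference A − B
In A but not B: 2

{2}


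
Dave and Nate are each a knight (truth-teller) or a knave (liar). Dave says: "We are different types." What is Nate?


Dave says: "We are different types."
Case 1: Dave is a Knight (truth-teller)
  Statement is true → they ARE different → Nate is a Knave
Case 2: Dave is a Knave (liar)
  Statement is false → they are NOT different → Nate is a Knave
In both cases, Nate is a Knave.

Knave


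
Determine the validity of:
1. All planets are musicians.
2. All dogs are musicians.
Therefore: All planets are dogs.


Premise 1: All planets are musicians.
Premise 2: All dogs are musicians.
Conclusion: All planets are dogs.
Fallacy: undistributed middle. musicians is predicate in both.
Counterexample: planets and dogs could be disjoint subsets of musicians.

Invalid


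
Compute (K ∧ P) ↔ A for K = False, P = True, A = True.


K = False, P = True, A = True
Step 1: K ∧ P = False AND True = False
Step 2: (False) ↔ A: true when both sides have same truth value.
Result: False ↔ True = False

False


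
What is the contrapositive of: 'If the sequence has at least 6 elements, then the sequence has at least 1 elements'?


Original: If the sequence has at least 6 elements, then the sequence has at least 1 elements
Contrapositive: If ¬Q, then ¬P
Negate Q: not (the sequence has at least 1 elements)
Negate P: not (the sequence has at least 6 elements)

If not (the sequence has at least 1 elements), then not (the sequence has at least 6 elements).


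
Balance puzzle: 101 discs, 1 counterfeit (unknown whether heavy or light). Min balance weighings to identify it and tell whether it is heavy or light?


Let n = 101. 202 possibilities (n discs × lighter/heavier); each weighing has 3 outcomes.
Bound for k weighings: say the first weighing puts j discs on each pan. If it tips, the 2j weighed discs remain suspects (each with a known direction) and k-1 weighings give 3^(k-1) outcomes; 3^(k-1) is odd, so 2j ≤ 3^(k-1) - 1. If it balances, the n - 2j unweighed discs remain with direction unknown: 2(n - 2j) ≤ 3^(k-1) - 1 by the same parity argument. Adding, n ≤ (3^(k-1) - 1) + (3^(k-1) - 1)/2 = (3^k - 3)/2, and the classical three-group strategy achieves this (3 discs in 2 weighings, 12 in 3, 39 in 4, 120 in 5).
So we need the smallest k with (3^k - 3)/2 ≥ 101.
k = 4: (3^4 - 3)/2 = 39 < 101 ✗
k = 5: (3^5 - 3)/2 = 120 ≥ 101 ✓

5


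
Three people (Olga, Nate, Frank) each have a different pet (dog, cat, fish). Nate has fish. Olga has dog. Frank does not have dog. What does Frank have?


From clues:
  Olga → dog
  Nate → fish
By elimination, Frank gets the remaining.

cat


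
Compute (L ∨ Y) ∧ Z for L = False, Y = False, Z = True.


L = False, Y = False, Z = True
Step 1: L ∨ Y = False OR False = False
Step 2: False ∧ Z = False AND True = False
OR is true when at least one operand is true; AND requires both.

False


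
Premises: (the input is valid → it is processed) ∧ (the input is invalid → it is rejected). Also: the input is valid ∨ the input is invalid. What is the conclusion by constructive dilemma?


Constructive dilemma: (P → Q) ∧ (R → S), P ∨ R ⊢ Q ∨ S
Premise 1: the input is valid → it is processed
Premise 2: the input is invalid → it is rejected
Premise 3: the input is valid ∨ the input is invalid
Case 1: Assuming the input is valid, then by Premise 1, it is processed.
Case 2: Assuming the input is invalid, then by Premise 2, it is rejected.
Since one of the input is valid or the input is invalid must hold, we get it is processed or it is rejected.

It is processed or it is rejected.


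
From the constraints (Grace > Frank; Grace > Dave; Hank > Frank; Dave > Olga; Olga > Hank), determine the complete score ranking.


Constraints: Grace > Frank; Grace > Dave; Hank > Frank; Dave > Olga; Olga > Hank
Method: at each step, the next-highest is the one remaining person who never appears on the smaller side of a constraint between remaining people.
  Step 1: remaining {Frank, Olga, Dave, Hank, Grace}; on the smaller side: {Frank, Olga, Dave, Hank} → Grace is next (Grace > Frank; Grace > Dave).
  Step 2: remaining {Frank, Olga, Dave, Hank}; on the smaller side: {Frank, Olga, Hank} → Dave is next (Dave > Olga).
  Step 3: remaining {Frank, Olga, Hank}; on the smaller side: {Frank, Hank} → Olga is next (Olga > Hank).
  Step 4: remaining {Frank, Hank}; on the smaller side: {Frank} → Hank is next (Hank > Frank).
  Step 5: only Frank remains → lowest.
Final ranking (highest to lowest):

Grace > Dave > Olga > Hank > Frank


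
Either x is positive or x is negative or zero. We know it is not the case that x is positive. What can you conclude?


Disjunctive syllogism: P ∨ Q, ¬P ⊢ Q
Disjunction: x is positive ∨ x is negative or zero
We know it is not the case that x is positive.
By disjunctive syllogism, the other disjunct must be true.

x is negative or zero


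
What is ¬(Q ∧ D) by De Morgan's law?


De Morgan's law: ¬(P ∧ Q) ≡ ¬P ∨ ¬Q
¬(Q ∧ D) = ¬Q ∨ ¬D

¬Q ∨ ¬D


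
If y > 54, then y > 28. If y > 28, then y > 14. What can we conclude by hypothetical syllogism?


Hypothetical syllogism: P → Q, Q → R ⊢ P → R
Premise 1: y > 54 → y > 28
Premise 2: y > 28 → y > 14
Chain the implications: the middle term (y > 28) links the two.
Conclusion: If y > 54, then y > 14.

If y > 54, then y > 14.


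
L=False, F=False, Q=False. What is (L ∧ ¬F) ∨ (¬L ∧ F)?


L = False, F = False, Q = False
Expression: (L ∧ ¬F) ∨ (¬L ∧ F)
Step 1: ¬F = NOT False = True
Step 2: L ∧ ¬F = False AND True = False
Step 3: ¬L = NOT False = True
Step 4: ¬L ∧ F = True AND False = False
Step 5: (False) ∨ (False) = False OR False = False

False


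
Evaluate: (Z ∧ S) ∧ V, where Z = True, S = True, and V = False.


Z = True, S = True, V = False
Step 1: Z ∧ S = True AND True = True
Step 2: True ∧ V = True AND False = False
AND is true only when ALL operands are true.

False


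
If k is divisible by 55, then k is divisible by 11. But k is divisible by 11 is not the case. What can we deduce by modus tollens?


Modus tollens: P → Q, ¬Q ⊢ ¬P
P: k is divisible by 55
Q: k is divisible by 11
We have P → Q and Q is false.
By modus tollens, P must be false.

It is not the case that k is divisible by 55


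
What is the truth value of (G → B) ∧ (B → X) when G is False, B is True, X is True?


G = False, B = True, X = True
Step 1: G → B is false only when G=True and B=False. Result: True
Step 2: B → X is false only when B=True and X=False. Result: True
Step 3: True ∧ True = True

True


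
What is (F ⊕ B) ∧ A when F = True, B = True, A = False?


F = True, B = True, A = False
Step 1: F ⊕ B = True XOR True = False
Step 2: False ∧ A = False AND False = False
XOR true when exactly one of F,B is true; then AND with A.

False


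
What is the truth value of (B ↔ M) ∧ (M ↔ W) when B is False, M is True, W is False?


B = False, M = True, W = False
Step 1: B ↔ M is true when B and M have the same value. Result: False
Step 2: M ↔ W is true when M and W have the same value. Result: False
Step 3: False ∧ False = False

False


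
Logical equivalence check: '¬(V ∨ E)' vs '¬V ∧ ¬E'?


Expression 1: ¬(V ∨ E)
Expression 2: ¬V ∧ ¬E
Truth table (V E | Expr1 Expr2):
  T T |   F     F
  T F |   F     F
  F T |   F     F
  F F |   T     T
All 4 rows agree, so the expressions are logically equivalent.

Yes


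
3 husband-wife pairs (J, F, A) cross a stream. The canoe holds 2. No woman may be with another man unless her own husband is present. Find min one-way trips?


Label couples J, F, A (H = husband, W = wife).
Counting alone: 6 people, the canoe carries 2 and someone must bring it back, so each round trip nets at most +1 on the far side until the last crossing → at least 9 trips. The jealousy constraint makes 9 impossible; the shortest valid schedule has 11:
1. WJ+WF →  (far: WJ,WF; near: HJ,HF,HA,WA)
2. WJ ←       (far: WF; near: HJ,HF,HA,WJ,WA)
3. WJ+WA →  (far: WJ,WF,WA; near: HJ,HF,HA)
4. WJ ←       (far: WF,WA; near: HJ,HF,HA,WJ)
5. HF+HA →  (far: HF,WF,HA,WA; near: HJ,WJ)
6. HF+WF ←  (far: HA,WA; near: HJ,WJ,HF,WF)
7. HJ+HF →  (far: HJ,HF,HA,WA; near: WJ,WF)
8. WA ←       (far: HJ,HF,HA; near: WJ,WF,WA)
9. WJ+WF →  (far: HJ,WJ,HF,WF,HA; near: WA)
10. HA ←      (far: HJ,WJ,HF,WF; near: HA,WA)
11. HA+WA → (far: all six; near: empty)
In every state each wife is either with her husband or with no other man.
Minimum trips = 11

11


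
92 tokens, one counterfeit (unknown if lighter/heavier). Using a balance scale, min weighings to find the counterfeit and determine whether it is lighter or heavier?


Let n = 92. 184 possibilities (n tokens × lighter/heavier); each weighing has 3 outcomes.
Bound for k weighings: say the first weighing puts j tokens on each pan. If it tips, the 2j weighed tokens remain suspects (each with a known direction) and k-1 weighings give 3^(k-1) outcomes; 3^(k-1) is odd, so 2j ≤ 3^(k-1) - 1. If it balances, the n - 2j unweighed tokens remain with direction unknown: 2(n - 2j) ≤ 3^(k-1) - 1 by the same parity argument. Adding, n ≤ (3^(k-1) - 1) + (3^(k-1) - 1)/2 = (3^k - 3)/2, and the classical three-group strategy achieves this (3 tokens in 2 weighings, 12 in 3, 39 in 4, 120 in 5).
So we need the smallest k with (3^k - 3)/2 ≥ 92.
k = 4: (3^4 - 3)/2 = 39 < 92 ✗
k = 5: (3^5 - 3)/2 = 120 ≥ 92 ✓

5


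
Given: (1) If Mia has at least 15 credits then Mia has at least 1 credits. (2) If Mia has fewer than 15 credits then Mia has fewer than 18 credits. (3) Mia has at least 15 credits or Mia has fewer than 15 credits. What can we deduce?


Constructive dilemma: (P → Q) ∧ (R → S), P ∨ R ⊢ Q ∨ S
Premise 1: Mia has at least 15 credits → Mia has at least 1 credits
Premise 2: Mia has fewer than 15 credits → Mia has fewer than 18 credits
Premise 3: Mia has at least 15 credits ∨ Mia has fewer than 15 credits
Case 1: Assuming Mia has at least 15 credits, then by Premise 1, Mia has at least 1 credits.
Case 2: Assuming Mia has fewer than 15 credits, then by Premise 2, Mia has fewer than 18 credits.
Since one of Mia has at least 15 credits or Mia has fewer than 15 credits must hold, we get Mia has at least 1 credits or Mia has fewer than 18 credits.

Mia has at least 1 credits or Mia has fewer than 18 credits.
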